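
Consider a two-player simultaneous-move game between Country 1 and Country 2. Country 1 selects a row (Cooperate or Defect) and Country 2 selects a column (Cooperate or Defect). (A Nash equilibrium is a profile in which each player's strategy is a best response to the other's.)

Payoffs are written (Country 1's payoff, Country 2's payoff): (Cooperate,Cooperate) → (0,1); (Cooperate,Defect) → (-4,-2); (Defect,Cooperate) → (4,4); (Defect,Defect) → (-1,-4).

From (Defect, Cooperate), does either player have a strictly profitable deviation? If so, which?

Neither

Country 1 at (Defect, Cooperate) earns 4; deviating to Cooperate yields 0 — not better.
Country 2 earns 4; deviating to Defect yields -4 — not better.
Neither player can strictly improve; the profile is a Nash equilibrium.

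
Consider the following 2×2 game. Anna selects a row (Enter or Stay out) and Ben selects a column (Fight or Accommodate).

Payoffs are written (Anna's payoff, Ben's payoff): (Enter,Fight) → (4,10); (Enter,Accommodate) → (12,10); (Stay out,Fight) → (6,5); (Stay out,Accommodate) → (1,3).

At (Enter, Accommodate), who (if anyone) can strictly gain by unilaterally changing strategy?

Neither

Anna at (Enter, Accommodate) earns 12; deviating to Stay out yields 1 — not better.
Ben earns 10; deviating to Fight yields 10 — not better.
Neither player can strictly improve; the profile is a Nash equilibrium.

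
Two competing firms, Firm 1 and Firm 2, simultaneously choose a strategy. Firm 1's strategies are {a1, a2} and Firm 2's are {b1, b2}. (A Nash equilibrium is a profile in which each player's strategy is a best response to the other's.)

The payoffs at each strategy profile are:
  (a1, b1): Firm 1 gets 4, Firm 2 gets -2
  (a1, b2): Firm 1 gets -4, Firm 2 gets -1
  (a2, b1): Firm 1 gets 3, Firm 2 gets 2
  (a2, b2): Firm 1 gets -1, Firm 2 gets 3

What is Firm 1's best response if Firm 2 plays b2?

Against b2, Firm 1 earns -4 from a1 and -1 from a2.
So a2 is the best response.

a2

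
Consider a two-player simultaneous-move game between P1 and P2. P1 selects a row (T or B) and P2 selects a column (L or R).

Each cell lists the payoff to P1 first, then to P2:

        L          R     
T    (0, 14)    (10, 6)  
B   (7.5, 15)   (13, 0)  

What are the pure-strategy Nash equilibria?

(B, L)

(T, L): P1 prefers B (7.5 > 0) — not an equilibrium.
(T, R): P1 prefers B (13 > 10); P2 prefers L (14 > 6) — not an equilibrium.
(B, L): P1 gets 7.5 ≥ 0 from T, and P2 gets 15 ≥ 0 from R — Nash equilibrium.
(B, R): P2 prefers L (15 > 0) — not an equilibrium.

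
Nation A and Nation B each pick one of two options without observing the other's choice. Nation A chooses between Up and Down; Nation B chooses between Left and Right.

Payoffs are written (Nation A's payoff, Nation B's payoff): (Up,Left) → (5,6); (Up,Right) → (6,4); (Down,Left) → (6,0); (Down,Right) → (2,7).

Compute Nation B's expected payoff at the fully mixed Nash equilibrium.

14/3

First find p, the probability Nation A plays Up, from Nation B's indifference between Left and Right: 6p = 4p + 7(1−p), giving p = 7/9.
Since Nation B is indifferent in equilibrium, Nation B's expected payoff equals the payoff from either column against (7/9, 2/9). Using Left: 6(7/9) = 14/3.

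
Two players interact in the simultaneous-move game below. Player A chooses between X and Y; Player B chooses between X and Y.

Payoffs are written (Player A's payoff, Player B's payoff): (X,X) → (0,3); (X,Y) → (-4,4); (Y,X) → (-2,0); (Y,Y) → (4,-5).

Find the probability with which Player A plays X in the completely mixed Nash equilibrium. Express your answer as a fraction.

Let x be the probability that Player A plays X. In a completely mixed equilibrium, Player B must be indifferent between X and Y.
Player B's expected payoff from X is 3x; from Y it is 4x − 5(1−x).
Setting these equal: 3x = 9x − 5, so x = 5/6.

5/6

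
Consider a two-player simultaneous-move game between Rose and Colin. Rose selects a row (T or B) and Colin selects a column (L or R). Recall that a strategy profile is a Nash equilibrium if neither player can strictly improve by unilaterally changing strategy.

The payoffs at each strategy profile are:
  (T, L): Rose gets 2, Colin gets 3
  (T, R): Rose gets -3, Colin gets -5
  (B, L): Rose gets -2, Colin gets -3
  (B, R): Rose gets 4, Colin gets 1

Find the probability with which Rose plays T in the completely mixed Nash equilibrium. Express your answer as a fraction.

1/3

Let r be the probability that Rose plays T. In a completely mixed equilibrium, Colin must be indifferent between L and R.
Colin's expected payoff from L is 3r − 3(1−r); from R it is −5r + (1−r).
Setting these equal: 6r − 3 = −6r + 1, so r = 1/3.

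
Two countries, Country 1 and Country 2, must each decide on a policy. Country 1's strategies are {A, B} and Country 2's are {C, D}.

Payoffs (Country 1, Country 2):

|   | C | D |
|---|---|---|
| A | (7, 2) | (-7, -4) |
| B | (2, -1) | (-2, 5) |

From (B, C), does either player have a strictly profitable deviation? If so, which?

Country 1 at (B, C) earns 2; deviating to A yields 7 — a strict improvement.
Country 2 earns -1; deviating to D yields 5 — a strict improvement.
Both Country 1 and Country 2 have strictly profitable deviations.

Both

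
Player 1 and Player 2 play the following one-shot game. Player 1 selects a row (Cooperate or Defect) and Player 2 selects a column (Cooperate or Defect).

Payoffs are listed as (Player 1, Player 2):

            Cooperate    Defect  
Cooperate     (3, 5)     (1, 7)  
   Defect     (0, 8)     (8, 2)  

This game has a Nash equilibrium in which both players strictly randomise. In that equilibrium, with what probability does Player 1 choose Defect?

1/4

Let p be the probability that Player 1 plays Cooperate. In a completely mixed equilibrium, Player 2 must be indifferent between Cooperate and Defect.
Player 2's expected payoff from Cooperate is 5p + 8(1−p); from Defect it is 7p + 2(1−p).
Setting these equal: −3p + 8 = 5p + 2, so p = 3/4.
Therefore Player 1 plays Defect with probability 1 − 3/4 = 1/4.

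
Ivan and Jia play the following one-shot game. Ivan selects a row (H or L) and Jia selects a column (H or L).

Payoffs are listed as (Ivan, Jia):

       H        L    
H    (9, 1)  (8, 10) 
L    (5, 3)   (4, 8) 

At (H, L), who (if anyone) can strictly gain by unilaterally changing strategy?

Ivan at (H, L) earns 8; deviating to L yields 4 — not better.
Jia earns 10; deviating to H yields 1 — not better.
Neither player can strictly improve; the profile is a Nash equilibrium.

Neither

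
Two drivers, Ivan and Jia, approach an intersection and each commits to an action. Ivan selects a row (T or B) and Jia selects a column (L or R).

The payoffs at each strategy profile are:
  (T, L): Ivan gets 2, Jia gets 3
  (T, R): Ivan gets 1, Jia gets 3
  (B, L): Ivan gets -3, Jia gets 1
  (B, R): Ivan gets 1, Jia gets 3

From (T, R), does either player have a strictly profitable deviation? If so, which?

Neither

Ivan at (T, R) earns 1; deviating to B yields 1 — not better.
Jia earns 3; deviating to L yields 3 — not better.
Neither player can strictly improve; the profile is a Nash equilibrium.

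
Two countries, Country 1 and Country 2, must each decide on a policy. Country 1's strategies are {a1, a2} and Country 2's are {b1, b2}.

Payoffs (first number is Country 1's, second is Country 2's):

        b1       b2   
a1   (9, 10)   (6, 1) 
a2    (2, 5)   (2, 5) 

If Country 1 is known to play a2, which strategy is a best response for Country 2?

either — both b1 and b2 are best responses

Against a2, Country 2 earns 5 from b1 and 5 from b2.
So either strategy is a best response.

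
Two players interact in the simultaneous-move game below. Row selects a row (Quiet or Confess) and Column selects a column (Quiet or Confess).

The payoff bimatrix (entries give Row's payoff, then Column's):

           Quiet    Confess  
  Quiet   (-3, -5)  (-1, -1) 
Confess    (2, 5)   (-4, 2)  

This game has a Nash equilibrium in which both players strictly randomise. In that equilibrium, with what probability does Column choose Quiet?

Let q be the probability that Column plays Quiet. In a completely mixed equilibrium, Row must be indifferent between Quiet and Confess.
Row's expected payoff from Quiet is −3q − (1−q); from Confess it is 2q − 4(1−q).
Setting these equal: −2q − 1 = 6q − 4, so q = 3/8.

3/8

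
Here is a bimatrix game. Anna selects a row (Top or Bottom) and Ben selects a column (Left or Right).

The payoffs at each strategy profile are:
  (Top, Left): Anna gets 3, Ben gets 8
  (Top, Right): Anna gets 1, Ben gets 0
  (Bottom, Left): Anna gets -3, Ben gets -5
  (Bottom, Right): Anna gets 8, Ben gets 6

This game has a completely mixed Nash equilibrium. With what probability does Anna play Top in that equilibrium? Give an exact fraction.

11/19

Let r be the probability that Anna plays Top. In a completely mixed equilibrium, Ben must be indifferent between Left and Right.
Ben's expected payoff from Left is 8r − 5(1−r); from Right it is 6(1−r).
Setting these equal: 13r − 5 = −6r + 6, so r = 11/19.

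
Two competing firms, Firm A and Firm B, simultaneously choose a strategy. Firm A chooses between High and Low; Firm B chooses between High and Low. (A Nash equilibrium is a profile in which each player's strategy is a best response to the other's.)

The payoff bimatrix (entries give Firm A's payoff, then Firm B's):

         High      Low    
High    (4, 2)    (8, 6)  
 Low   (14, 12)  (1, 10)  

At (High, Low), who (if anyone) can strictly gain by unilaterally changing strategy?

Firm A at (High, Low) earns 8; deviating to Low yields 1 — not better.
Firm B earns 6; deviating to High yields 2 — not better.
Neither player can strictly improve; the profile is a Nash equilibrium.

Neither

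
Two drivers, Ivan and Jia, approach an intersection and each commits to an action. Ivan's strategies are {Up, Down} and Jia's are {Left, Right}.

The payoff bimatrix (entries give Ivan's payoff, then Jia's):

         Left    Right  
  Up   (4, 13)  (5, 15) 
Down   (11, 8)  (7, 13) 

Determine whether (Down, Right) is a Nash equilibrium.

At (Down, Right), Ivan earns 7; switching to Up would give 5, so Ivan has no profitable deviation.
Jia earns 13; switching to Left would give 8, so Jia has no profitable deviation.
Neither player can gain by a unilateral deviation, so this profile is a Nash equilibrium.

Yes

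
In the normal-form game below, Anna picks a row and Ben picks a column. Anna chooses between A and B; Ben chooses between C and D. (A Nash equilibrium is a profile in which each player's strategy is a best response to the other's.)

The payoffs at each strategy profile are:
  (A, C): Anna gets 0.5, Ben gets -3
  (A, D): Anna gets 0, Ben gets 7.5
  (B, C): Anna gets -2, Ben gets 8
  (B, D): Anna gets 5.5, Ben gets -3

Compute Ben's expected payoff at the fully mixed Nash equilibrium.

First find x, the probability Anna plays A, from Ben's indifference between C and D: −3x + 8(1−x) = 7.5x − 3(1−x), giving x = 22/43.
Since Ben is indifferent in equilibrium, Ben's expected payoff equals the payoff from either column against (22/43, 21/43). Using C: −3(22/43) + 8(21/43) = 102/43.

102/43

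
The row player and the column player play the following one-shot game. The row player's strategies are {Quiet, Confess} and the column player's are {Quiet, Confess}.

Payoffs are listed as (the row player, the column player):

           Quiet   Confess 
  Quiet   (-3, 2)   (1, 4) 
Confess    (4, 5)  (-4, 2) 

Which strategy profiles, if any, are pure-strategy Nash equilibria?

(Quiet, Confess) and (Confess, Quiet)

(Quiet, Quiet): the row player prefers Confess (4 > -3); the column player prefers Confess (4 > 2) — not an equilibrium.
(Quiet, Confess): the row player gets 1 ≥ -4 from Confess, and the column player gets 4 ≥ 2 from Quiet — Nash equilibrium.
(Confess, Quiet): the row player gets 4 ≥ -3 from Quiet, and the column player gets 5 ≥ 2 from Confess — Nash equilibrium.
(Confess, Confess): the row player prefers Quiet (1 > -4); the column player prefers Quiet (5 > 2) — not an equilibrium.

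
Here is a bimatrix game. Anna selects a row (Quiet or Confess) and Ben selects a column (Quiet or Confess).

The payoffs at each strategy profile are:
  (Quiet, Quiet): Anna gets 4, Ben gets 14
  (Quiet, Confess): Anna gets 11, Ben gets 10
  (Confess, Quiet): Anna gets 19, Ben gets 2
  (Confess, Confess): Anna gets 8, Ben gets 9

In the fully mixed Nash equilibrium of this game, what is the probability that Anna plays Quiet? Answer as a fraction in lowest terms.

Let p be the probability that Anna plays Quiet. In a completely mixed equilibrium, Ben must be indifferent between Quiet and Confess.
Ben's expected payoff from Quiet is 14p + 2(1−p); from Confess it is 10p + 9(1−p).
Setting these equal: 12p + 2 = p + 9, so p = 7/11.

7/11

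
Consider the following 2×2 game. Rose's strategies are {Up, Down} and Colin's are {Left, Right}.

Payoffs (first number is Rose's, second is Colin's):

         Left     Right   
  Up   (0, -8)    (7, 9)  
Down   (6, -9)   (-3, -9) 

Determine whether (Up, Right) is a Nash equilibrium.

At (Up, Right), Rose earns 7; switching to Down would give -3, so Rose has no profitable deviation.
Colin earns 9; switching to Left would give -8, so Colin has no profitable deviation.
Neither player can gain by a unilateral deviation, so this profile is a Nash equilibrium.

Yes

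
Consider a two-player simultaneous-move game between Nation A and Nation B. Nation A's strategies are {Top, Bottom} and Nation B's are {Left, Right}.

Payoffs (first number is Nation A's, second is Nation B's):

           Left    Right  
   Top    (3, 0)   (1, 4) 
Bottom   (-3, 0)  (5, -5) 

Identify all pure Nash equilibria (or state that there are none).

(Top, Left): Nation B prefers Right (4 > 0) — not an equilibrium.
(Top, Right): Nation A prefers Bottom (5 > 1) — not an equilibrium.
(Bottom, Left): Nation A prefers Top (3 > -3) — not an equilibrium.
(Bottom, Right): Nation B prefers Left (0 > -5) — not an equilibrium.

none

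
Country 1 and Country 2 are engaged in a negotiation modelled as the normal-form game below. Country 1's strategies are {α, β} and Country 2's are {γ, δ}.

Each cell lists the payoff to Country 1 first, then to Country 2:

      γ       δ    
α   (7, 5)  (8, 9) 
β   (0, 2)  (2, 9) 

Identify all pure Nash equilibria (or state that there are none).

(α, γ): Country 2 prefers δ (9 > 5) — not an equilibrium.
(α, δ): Country 1 gets 8 ≥ 2 from β, and Country 2 gets 9 ≥ 5 from γ — Nash equilibrium.
(β, γ): Country 1 prefers α (7 > 0); Country 2 prefers δ (9 > 2) — not an equilibrium.
(β, δ): Country 1 prefers α (8 > 2) — not an equilibrium.

(α, δ)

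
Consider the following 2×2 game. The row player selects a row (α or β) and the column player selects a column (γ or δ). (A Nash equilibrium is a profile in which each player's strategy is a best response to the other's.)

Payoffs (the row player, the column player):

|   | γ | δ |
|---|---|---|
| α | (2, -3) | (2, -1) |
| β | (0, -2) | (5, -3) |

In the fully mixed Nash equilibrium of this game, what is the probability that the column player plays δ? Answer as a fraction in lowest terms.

2/5

Let y be the probability that the column player plays γ. In a completely mixed equilibrium, the row player must be indifferent between α and β.
The row player's expected payoff from α is 2y + 2(1−y); from β it is 5(1−y).
Setting these equal: 2 = −5y + 5, so y = 3/5.
Therefore the column player plays δ with probability 1 − 3/5 = 2/5.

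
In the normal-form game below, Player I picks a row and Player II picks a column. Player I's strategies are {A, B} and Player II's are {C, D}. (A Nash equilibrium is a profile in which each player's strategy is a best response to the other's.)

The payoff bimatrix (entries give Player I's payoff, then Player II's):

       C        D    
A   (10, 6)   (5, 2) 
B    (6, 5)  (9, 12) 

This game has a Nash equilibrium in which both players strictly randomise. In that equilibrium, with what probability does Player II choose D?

Let c be the probability that Player II plays C. In a completely mixed equilibrium, Player I must be indifferent between A and B.
Player I's expected payoff from A is 10c + 5(1−c); from B it is 6c + 9(1−c).
Setting these equal: 5c + 5 = −3c + 9, so c = 1/2.
Therefore Player II plays D with probability 1 − 1/2 = 1/2.

1/2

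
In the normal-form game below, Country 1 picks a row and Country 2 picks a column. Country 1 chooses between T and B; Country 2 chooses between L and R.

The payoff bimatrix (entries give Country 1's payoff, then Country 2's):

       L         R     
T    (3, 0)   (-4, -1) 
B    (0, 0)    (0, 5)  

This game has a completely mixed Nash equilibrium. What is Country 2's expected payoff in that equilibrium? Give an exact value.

First find x, the probability Country 1 plays T, from Country 2's indifference between L and R: 0 = −x + 5(1−x), giving x = 5/6.
Since Country 2 is indifferent in equilibrium, Country 2's expected payoff equals the payoff from either column against (5/6, 1/6). Using L: 0 = 0.

0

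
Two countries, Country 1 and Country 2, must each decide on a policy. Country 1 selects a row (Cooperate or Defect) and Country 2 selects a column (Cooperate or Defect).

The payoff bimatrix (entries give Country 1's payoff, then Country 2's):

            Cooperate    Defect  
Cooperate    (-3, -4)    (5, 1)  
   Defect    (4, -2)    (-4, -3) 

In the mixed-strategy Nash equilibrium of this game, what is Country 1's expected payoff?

1/2

First find q, the probability Country 2 plays Cooperate, from Country 1's indifference between Cooperate and Defect: −3q + 5(1−q) = 4q − 4(1−q), giving q = 9/16.
Since Country 1 is indifferent in equilibrium, Country 1's expected payoff equals the payoff from either row against (9/16, 7/16). Using Cooperate: −3(9/16) + 5(7/16) = 1/2.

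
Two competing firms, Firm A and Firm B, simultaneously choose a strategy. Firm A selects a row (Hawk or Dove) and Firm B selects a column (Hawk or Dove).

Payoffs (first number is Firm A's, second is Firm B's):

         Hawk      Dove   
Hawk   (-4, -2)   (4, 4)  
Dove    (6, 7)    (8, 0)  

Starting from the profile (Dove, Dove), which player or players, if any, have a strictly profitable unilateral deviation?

Firm B

Firm A at (Dove, Dove) earns 8; deviating to Hawk yields 4 — not better.
Firm B earns 0; deviating to Hawk yields 7 — a strict improvement.
Only Firm B has a strictly profitable deviation.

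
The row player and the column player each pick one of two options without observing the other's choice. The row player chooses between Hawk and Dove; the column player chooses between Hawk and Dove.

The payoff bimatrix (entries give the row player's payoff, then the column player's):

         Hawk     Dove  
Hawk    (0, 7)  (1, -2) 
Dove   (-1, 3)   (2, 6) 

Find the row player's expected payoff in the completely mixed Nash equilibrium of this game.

First find y, the probability the column player plays Hawk, from the row player's indifference between Hawk and Dove: (1−y) = −y + 2(1−y), giving y = 1/2.
Since the row player is indifferent in equilibrium, the row player's expected payoff equals the payoff from either row against (1/2, 1/2). Using Hawk: (1/2) = 1/2.

1/2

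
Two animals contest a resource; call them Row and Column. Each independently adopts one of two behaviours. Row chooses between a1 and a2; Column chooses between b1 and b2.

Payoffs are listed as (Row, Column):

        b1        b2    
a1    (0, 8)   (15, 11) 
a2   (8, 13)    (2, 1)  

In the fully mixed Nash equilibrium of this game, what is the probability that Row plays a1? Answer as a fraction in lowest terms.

4/5

Let p be the probability that Row plays a1. In a completely mixed equilibrium, Column must be indifferent between b1 and b2.
Column's expected payoff from b1 is 8p + 13(1−p); from b2 it is 11p + (1−p).
Setting these equal: −5p + 13 = 10p + 1, so p = 4/5.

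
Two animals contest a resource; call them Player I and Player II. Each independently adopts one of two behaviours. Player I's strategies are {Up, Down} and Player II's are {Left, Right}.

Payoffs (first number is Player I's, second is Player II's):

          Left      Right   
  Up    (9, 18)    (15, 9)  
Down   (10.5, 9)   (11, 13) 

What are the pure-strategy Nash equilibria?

none

(Up, Left): Player I prefers Down (10.5 > 9) — not an equilibrium.
(Up, Right): Player II prefers Left (18 > 9) — not an equilibrium.
(Down, Left): Player II prefers Right (13 > 9) — not an equilibrium.
(Down, Right): Player I prefers Up (15 > 11) — not an equilibrium.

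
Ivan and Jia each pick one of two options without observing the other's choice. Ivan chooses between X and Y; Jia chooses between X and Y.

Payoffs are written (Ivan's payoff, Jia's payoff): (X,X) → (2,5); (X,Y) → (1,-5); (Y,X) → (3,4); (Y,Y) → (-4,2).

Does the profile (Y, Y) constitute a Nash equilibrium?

At (Y, Y), Ivan earns -4; switching to X would give 1, so Ivan would deviate.
Jia earns 2; switching to X would give 4, so Jia would deviate.
Since at least one player can profitably deviate, this is not a Nash equilibrium.

No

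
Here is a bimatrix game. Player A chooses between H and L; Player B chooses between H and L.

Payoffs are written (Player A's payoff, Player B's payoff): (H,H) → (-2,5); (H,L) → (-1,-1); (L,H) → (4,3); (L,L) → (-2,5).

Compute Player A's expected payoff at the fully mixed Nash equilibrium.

First find q, the probability Player B plays H, from Player A's indifference between H and L: −2q − (1−q) = 4q − 2(1−q), giving q = 1/7.
Since Player A is indifferent in equilibrium, Player A's expected payoff equals the payoff from either row against (1/7, 6/7). Using H: −2(1/7) − (6/7) = -8/7.

-8/7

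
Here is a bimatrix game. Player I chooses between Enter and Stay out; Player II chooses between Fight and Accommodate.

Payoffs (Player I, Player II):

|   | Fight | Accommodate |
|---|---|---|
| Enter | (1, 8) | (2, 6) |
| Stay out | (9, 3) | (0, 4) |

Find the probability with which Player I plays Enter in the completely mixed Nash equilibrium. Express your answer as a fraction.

Let p be the probability that Player I plays Enter. In a completely mixed equilibrium, Player II must be indifferent between Fight and Accommodate.
Player II's expected payoff from Fight is 8p + 3(1−p); from Accommodate it is 6p + 4(1−p).
Setting these equal: 5p + 3 = 2p + 4, so p = 1/3.

1/3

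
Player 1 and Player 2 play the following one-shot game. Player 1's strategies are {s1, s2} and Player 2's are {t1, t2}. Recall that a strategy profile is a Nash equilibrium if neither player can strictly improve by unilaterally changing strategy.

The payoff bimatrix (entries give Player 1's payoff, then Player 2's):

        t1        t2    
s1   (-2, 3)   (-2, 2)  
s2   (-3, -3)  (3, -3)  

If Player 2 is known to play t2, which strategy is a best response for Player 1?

Against t2, Player 1 earns -2 from s1 and 3 from s2.
So s2 is the best response.

s2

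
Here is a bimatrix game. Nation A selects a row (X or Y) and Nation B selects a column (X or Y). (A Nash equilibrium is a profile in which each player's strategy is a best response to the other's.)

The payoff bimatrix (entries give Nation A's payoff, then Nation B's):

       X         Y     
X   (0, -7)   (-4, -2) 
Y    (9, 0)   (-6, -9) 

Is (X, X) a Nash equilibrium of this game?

At (X, X), Nation A earns 0; switching to Y would give 9, so Nation A would deviate.
Nation B earns -7; switching to Y would give -2, so Nation B would deviate.
Since at least one player can profitably deviate, this is not a Nash equilibrium.

No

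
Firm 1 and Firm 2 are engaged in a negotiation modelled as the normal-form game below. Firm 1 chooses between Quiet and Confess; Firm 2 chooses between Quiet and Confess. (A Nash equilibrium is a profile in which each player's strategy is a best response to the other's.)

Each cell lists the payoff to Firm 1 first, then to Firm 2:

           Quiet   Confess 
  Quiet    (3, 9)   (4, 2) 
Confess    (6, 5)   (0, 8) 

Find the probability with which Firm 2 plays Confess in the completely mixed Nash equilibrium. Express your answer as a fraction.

Let y be the probability that Firm 2 plays Quiet. In a completely mixed equilibrium, Firm 1 must be indifferent between Quiet and Confess.
Firm 1's expected payoff from Quiet is 3y + 4(1−y); from Confess it is 6y.
Setting these equal: −y + 4 = 6y, so y = 4/7.
Therefore Firm 2 plays Confess with probability 1 − 4/7 = 3/7.

3/7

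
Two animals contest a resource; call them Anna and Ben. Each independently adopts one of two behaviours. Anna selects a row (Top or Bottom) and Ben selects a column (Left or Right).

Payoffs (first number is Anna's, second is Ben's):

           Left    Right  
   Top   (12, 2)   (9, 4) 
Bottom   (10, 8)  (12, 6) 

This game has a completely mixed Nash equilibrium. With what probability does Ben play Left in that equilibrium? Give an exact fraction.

Let q be the probability that Ben plays Left. In a completely mixed equilibrium, Anna must be indifferent between Top and Bottom.
Anna's expected payoff from Top is 12q + 9(1−q); from Bottom it is 10q + 12(1−q).
Setting these equal: 3q + 9 = −2q + 12, so q = 3/5.

3/5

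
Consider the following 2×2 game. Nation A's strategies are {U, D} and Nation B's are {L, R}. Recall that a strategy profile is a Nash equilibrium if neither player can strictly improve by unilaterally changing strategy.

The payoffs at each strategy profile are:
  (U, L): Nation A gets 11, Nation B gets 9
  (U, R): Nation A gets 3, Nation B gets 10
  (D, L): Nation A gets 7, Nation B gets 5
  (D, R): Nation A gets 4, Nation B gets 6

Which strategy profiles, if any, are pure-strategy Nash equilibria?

(D, R)

(U, L): Nation B prefers R (10 > 9) — not an equilibrium.
(U, R): Nation A prefers D (4 > 3) — not an equilibrium.
(D, L): Nation A prefers U (11 > 7); Nation B prefers R (6 > 5) — not an equilibrium.
(D, R): Nation A gets 4 ≥ 3 from U, and Nation B gets 6 ≥ 5 from L — Nash equilibrium.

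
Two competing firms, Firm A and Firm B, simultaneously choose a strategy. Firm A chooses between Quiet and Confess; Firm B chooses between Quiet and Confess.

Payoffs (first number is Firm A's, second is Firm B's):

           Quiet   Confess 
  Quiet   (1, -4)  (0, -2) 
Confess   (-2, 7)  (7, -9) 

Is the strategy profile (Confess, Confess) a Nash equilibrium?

At (Confess, Confess), Firm A earns 7; switching to Quiet would give 0, so Firm A has no profitable deviation.
Firm B earns -9; switching to Quiet would give 7, so Firm B would deviate.
Since at least one player can profitably deviate, this is not a Nash equilibrium.

No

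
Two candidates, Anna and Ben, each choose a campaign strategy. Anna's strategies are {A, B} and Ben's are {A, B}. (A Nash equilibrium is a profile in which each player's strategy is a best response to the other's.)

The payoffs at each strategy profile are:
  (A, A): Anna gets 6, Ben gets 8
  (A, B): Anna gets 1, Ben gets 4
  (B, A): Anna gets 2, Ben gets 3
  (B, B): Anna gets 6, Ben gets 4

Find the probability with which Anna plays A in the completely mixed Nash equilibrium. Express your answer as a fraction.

Let x be the probability that Anna plays A. In a completely mixed equilibrium, Ben must be indifferent between A and B.
Ben's expected payoff from A is 8x + 3(1−x); from B it is 4x + 4(1−x).
Setting these equal: 5x + 3 = 4, so x = 1/5.

1/5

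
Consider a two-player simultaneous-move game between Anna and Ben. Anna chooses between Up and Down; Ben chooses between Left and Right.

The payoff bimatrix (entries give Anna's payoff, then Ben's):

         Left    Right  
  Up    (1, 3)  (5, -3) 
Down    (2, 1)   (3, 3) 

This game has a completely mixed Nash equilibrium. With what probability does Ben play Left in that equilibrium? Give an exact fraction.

2/3

Let y be the probability that Ben plays Left. In a completely mixed equilibrium, Anna must be indifferent between Up and Down.
Anna's expected payoff from Up is y + 5(1−y); from Down it is 2y + 3(1−y).
Setting these equal: −4y + 5 = −y + 3, so y = 2/3.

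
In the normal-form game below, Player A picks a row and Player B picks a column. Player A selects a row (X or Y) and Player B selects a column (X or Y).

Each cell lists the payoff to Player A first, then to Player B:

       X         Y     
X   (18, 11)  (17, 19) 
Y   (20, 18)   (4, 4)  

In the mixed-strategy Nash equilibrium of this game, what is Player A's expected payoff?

268/15

First find q, the probability Player B plays X, from Player A's indifference between X and Y: 18q + 17(1−q) = 20q + 4(1−q), giving q = 13/15.
Since Player A is indifferent in equilibrium, Player A's expected payoff equals the payoff from either row against (13/15, 2/15). Using X: 18(13/15) + 17(2/15) = 268/15.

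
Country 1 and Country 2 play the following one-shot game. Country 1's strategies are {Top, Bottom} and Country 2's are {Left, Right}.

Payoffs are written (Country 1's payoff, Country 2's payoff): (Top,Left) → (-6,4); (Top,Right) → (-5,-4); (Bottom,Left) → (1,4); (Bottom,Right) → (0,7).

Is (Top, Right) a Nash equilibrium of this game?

No

At (Top, Right), Country 1 earns -5; switching to Bottom would give 0, so Country 1 would deviate.
Country 2 earns -4; switching to Left would give 4, so Country 2 would deviate.
Since at least one player can profitably deviate, this is not a Nash equilibrium.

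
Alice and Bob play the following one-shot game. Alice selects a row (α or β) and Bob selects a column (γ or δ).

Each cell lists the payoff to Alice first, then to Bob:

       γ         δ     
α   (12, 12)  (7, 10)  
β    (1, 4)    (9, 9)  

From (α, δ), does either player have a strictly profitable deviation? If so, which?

Alice at (α, δ) earns 7; deviating to β yields 9 — a strict improvement.
Bob earns 10; deviating to γ yields 12 — a strict improvement.
Both Alice and Bob have strictly profitable deviations.

Both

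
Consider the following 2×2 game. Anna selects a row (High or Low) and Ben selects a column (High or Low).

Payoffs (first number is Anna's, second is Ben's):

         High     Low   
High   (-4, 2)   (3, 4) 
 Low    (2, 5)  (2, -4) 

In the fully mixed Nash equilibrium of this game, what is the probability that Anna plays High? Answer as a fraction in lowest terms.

Let p be the probability that Anna plays High. In a completely mixed equilibrium, Ben must be indifferent between High and Low.
Ben's expected payoff from High is 2p + 5(1−p); from Low it is 4p − 4(1−p).
Setting these equal: −3p + 5 = 8p − 4, so p = 9/11.

9/11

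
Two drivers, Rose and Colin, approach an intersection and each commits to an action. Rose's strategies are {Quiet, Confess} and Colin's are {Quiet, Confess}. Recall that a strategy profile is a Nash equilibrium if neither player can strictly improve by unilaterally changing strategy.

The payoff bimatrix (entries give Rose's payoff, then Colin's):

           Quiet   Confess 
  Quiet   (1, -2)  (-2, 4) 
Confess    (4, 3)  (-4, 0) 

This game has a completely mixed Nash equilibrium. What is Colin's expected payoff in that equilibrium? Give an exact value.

4/3

First find p, the probability Rose plays Quiet, from Colin's indifference between Quiet and Confess: −2p + 3(1−p) = 4p, giving p = 1/3.
Since Colin is indifferent in equilibrium, Colin's expected payoff equals the payoff from either column against (1/3, 2/3). Using Quiet: −2(1/3) + 3(2/3) = 4/3.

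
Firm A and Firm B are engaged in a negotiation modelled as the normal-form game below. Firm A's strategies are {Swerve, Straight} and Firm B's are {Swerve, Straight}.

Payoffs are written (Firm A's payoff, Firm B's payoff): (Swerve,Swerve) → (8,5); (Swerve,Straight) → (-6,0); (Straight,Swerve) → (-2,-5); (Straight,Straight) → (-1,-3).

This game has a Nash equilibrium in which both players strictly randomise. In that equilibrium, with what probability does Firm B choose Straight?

2/3

Let y be the probability that Firm B plays Swerve. In a completely mixed equilibrium, Firm A must be indifferent between Swerve and Straight.
Firm A's expected payoff from Swerve is 8y − 6(1−y); from Straight it is −2y − (1−y).
Setting these equal: 14y − 6 = −y − 1, so y = 1/3.
Therefore Firm B plays Straight with probability 1 − 1/3 = 2/3.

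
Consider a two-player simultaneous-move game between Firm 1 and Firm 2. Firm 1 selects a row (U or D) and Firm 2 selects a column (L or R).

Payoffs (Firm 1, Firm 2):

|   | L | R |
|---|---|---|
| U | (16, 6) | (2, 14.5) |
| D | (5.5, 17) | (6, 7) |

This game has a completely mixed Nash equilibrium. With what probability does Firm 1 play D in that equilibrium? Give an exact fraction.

Let p be the probability that Firm 1 plays U. In a completely mixed equilibrium, Firm 2 must be indifferent between L and R.
Firm 2's expected payoff from L is 6p + 17(1−p); from R it is 14.5p + 7(1−p).
Setting these equal: −11p + 17 = 7.5p + 7, so p = 20/37.
Therefore Firm 1 plays D with probability 1 − 20/37 = 17/37.

17/37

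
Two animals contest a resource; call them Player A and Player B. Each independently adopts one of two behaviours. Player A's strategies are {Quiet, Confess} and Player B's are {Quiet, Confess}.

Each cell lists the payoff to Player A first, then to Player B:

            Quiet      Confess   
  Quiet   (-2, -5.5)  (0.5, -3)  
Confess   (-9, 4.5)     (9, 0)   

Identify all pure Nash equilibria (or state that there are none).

none

(Quiet, Quiet): Player B prefers Confess (-3 > -5.5) — not an equilibrium.
(Quiet, Confess): Player A prefers Confess (9 > 0.5) — not an equilibrium.
(Confess, Quiet): Player A prefers Quiet (-2 > -9) — not an equilibrium.
(Confess, Confess): Player B prefers Quiet (4.5 > 0) — not an equilibrium.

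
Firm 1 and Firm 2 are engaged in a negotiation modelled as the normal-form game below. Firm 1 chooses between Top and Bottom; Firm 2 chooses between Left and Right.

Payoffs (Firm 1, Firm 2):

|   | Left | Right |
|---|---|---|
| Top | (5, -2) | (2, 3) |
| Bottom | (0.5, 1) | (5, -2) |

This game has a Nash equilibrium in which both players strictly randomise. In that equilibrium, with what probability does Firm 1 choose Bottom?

Let x be the probability that Firm 1 plays Top. In a completely mixed equilibrium, Firm 2 must be indifferent between Left and Right.
Firm 2's expected payoff from Left is −2x + (1−x); from Right it is 3x − 2(1−x).
Setting these equal: −3x + 1 = 5x − 2, so x = 3/8.
Therefore Firm 1 plays Bottom with probability 1 − 3/8 = 5/8.

5/8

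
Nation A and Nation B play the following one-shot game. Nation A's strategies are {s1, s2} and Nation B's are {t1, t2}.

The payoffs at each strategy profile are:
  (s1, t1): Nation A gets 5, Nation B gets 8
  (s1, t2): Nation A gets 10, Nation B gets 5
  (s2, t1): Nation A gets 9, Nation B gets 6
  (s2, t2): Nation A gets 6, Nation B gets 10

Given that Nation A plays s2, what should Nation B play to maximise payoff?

t2

Against s2, Nation B earns 6 from t1 and 10 from t2.
So t2 is the best response.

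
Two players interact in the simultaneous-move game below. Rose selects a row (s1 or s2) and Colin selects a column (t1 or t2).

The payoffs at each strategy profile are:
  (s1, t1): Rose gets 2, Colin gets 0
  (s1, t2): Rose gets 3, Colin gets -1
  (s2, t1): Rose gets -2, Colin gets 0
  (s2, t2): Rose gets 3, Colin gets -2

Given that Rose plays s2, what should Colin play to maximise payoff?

Against s2, Colin earns 0 from t1 and -2 from t2.
So t1 is the best response.

t1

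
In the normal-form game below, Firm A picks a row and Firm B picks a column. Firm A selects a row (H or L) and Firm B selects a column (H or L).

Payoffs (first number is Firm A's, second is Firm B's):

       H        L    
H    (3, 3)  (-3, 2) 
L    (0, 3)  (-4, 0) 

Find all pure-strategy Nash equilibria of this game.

(H, H): Firm A gets 3 ≥ 0 from L, and Firm B gets 3 ≥ 2 from L — Nash equilibrium.
(H, L): Firm B prefers H (3 > 2) — not an equilibrium.
(L, H): Firm A prefers H (3 > 0) — not an equilibrium.
(L, L): Firm A prefers H (-3 > -4); Firm B prefers H (3 > 0) — not an equilibrium.

(H, H)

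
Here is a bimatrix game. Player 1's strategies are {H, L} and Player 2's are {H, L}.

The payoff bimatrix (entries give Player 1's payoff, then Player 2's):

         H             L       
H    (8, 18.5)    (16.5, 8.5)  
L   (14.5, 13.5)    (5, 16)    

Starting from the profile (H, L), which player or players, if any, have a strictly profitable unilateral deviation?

Player 2

Player 1 at (H, L) earns 16.5; deviating to L yields 5 — not better.
Player 2 earns 8.5; deviating to H yields 18.5 — a strict improvement.
Only Player 2 has a strictly profitable deviation.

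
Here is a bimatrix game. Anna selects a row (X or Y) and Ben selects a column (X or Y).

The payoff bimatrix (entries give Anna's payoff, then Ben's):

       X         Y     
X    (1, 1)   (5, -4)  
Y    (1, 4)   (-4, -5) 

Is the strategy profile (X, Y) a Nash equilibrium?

At (X, Y), Anna earns 5; switching to Y would give -4, so Anna has no profitable deviation.
Ben earns -4; switching to X would give 1, so Ben would deviate.
Since at least one player can profitably deviate, this is not a Nash equilibrium.

No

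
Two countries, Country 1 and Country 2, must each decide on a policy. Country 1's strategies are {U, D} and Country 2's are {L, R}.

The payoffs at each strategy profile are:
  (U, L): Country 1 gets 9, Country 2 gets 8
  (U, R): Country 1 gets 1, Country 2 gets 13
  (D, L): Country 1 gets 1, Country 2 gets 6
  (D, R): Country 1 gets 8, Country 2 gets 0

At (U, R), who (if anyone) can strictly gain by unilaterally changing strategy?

Country 1 at (U, R) earns 1; deviating to D yields 8 — a strict improvement.
Country 2 earns 13; deviating to L yields 8 — not better.
Only Country 1 has a strictly profitable deviation.

Country 1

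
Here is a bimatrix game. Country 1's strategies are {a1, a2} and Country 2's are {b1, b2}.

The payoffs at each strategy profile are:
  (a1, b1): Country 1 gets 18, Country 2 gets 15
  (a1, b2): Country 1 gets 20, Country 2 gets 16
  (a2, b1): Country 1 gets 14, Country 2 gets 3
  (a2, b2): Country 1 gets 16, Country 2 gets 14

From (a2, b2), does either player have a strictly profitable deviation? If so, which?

Country 1

Country 1 at (a2, b2) earns 16; deviating to a1 yields 20 — a strict improvement.
Country 2 earns 14; deviating to b1 yields 3 — not better.
Only Country 1 has a strictly profitable deviation.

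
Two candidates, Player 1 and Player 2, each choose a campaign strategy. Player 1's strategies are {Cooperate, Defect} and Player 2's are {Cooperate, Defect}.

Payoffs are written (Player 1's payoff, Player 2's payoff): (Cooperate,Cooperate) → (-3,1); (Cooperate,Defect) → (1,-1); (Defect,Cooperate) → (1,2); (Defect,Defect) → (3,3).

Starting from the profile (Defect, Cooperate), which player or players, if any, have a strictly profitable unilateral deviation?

Player 2

Player 1 at (Defect, Cooperate) earns 1; deviating to Cooperate yields -3 — not better.
Player 2 earns 2; deviating to Defect yields 3 — a strict improvement.
Only Player 2 has a strictly profitable deviation.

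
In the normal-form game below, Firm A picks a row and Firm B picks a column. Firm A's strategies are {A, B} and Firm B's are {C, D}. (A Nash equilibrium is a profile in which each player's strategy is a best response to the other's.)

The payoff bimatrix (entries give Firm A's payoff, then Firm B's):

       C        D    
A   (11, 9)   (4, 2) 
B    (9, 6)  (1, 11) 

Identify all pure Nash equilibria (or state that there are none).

(A, C): Firm A gets 11 ≥ 9 from B, and Firm B gets 9 ≥ 2 from D — Nash equilibrium.
(A, D): Firm B prefers C (9 > 2) — not an equilibrium.
(B, C): Firm A prefers A (11 > 9); Firm B prefers D (11 > 6) — not an equilibrium.
(B, D): Firm A prefers A (4 > 1) — not an equilibrium.

(A, C)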